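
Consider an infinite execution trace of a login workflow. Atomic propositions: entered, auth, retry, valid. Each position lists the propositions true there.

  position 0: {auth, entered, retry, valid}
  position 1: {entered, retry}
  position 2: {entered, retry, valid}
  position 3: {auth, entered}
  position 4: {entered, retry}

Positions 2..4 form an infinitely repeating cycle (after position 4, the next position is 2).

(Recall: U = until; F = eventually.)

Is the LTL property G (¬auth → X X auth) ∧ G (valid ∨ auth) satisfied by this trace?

¬auth → X X auth must hold at every position from 0 onward. It fails at position 2, so G (¬auth → X X auth) is false.
Positions where ¬auth holds: 1, 2, 4.
Check X X auth at each: 1→ok, 2→fails, 4→ok.
valid ∨ auth must hold at every position from 0 onward. It fails at position 1, so G (valid ∨ auth) is false.
At position 0: G (¬auth → X X auth) is false; G (valid ∨ auth) is false; so G (¬auth → X X auth) ∧ G (valid ∨ auth) is false.

No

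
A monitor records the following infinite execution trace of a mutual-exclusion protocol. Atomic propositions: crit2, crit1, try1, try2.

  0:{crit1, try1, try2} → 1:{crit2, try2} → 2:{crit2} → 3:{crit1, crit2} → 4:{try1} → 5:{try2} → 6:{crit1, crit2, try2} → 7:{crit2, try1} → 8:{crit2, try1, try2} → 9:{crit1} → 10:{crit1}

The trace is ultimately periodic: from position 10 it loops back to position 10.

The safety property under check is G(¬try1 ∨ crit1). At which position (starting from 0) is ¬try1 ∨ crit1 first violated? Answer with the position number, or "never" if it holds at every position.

Check ¬try1 ∨ crit1 at each position in order: 0 ✓, 1 ✓, 2 ✓, 3 ✓.
At position 4 the labels are {try1}, so ¬try1 ∨ crit1 is false there. This is the first violation.

4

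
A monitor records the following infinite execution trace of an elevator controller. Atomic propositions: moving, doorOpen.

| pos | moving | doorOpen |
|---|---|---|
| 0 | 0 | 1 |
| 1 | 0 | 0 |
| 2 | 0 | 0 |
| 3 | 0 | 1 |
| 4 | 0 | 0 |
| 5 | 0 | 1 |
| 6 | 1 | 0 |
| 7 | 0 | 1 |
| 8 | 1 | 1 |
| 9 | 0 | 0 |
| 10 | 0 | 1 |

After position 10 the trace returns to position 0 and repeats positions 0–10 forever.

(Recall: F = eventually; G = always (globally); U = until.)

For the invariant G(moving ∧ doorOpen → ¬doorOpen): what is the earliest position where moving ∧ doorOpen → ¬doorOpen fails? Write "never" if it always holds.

Check moving ∧ doorOpen → ¬doorOpen at each position in order: 0 ✓, 1 ✓, 2 ✓, 3 ✓, 4 ✓, 5 ✓, 6 ✓, 7 ✓.
At position 8 the labels are {doorOpen, moving}, so moving ∧ doorOpen → ¬doorOpen is false there. This is the first violation.

8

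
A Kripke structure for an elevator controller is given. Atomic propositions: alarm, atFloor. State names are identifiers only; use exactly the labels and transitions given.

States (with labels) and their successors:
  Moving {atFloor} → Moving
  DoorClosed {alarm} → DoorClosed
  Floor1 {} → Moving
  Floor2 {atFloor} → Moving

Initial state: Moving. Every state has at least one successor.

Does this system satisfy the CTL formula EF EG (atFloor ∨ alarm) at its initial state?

Yes

States satisfying EG (atFloor ∨ alarm): {Moving, DoorClosed, Floor2}.
States satisfying EF EG (atFloor ∨ alarm): {Moving, DoorClosed, Floor1, Floor2}.
Some path from Moving reaches a state where EG (atFloor ∨ alarm) holds.
Moving ∈ Sat(EF EG (atFloor ∨ alarm)).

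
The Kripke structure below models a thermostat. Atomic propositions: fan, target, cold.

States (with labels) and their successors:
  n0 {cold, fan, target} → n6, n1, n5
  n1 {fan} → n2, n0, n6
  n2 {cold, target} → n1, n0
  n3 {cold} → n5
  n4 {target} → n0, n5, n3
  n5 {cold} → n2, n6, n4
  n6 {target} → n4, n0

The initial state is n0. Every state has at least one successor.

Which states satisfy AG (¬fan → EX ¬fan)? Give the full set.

States satisfying ¬fan → EX ¬fan: {n0, n1, n3, n4, n5, n6}.
States satisfying AG (¬fan → EX ¬fan): ∅.

none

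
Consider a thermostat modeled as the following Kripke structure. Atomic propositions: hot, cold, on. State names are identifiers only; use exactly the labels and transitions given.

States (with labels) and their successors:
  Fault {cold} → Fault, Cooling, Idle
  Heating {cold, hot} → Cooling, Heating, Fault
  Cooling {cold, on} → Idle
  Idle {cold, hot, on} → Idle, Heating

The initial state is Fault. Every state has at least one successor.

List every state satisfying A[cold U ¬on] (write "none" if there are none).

{Fault, Heating}

States satisfying cold: {Fault, Heating, Cooling, Idle}.
States satisfying ¬on: {Fault, Heating}.
States satisfying A[cold U ¬on]: {Fault, Heating}.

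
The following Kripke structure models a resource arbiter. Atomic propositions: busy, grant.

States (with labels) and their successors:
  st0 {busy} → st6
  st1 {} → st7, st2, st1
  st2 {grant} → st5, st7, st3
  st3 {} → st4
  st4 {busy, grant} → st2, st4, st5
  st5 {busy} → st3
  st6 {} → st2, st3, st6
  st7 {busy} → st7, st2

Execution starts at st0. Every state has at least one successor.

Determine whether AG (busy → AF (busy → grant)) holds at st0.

States satisfying busy → AF (busy → grant): {st0, st1, st2, st3, st4, st5, st6}.
States satisfying AG (busy → AF (busy → grant)): ∅.
st7 is reachable from st0 and violates busy → AF (busy → grant), so AG fails at st0.
st0 ∉ Sat(AG (busy → AF (busy → grant))).

Does not hold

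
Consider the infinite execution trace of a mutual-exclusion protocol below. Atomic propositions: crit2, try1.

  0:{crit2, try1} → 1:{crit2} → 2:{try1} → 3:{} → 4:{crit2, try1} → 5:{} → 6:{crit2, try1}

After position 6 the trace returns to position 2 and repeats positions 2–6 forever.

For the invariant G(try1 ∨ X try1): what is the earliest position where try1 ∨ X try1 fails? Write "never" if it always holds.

never

try1 ∨ X try1 holds at every position 0..6, and those are all the positions the trace ever visits, so the invariant G(try1 ∨ X try1) is never violated.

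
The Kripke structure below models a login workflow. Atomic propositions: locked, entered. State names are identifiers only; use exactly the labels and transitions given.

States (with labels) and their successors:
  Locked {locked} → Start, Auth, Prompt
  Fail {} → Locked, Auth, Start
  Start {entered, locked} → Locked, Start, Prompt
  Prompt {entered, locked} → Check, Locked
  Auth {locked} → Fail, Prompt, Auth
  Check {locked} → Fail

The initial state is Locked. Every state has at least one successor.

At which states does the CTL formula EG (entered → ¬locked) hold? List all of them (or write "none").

{Locked, Fail, Auth, Check}

States satisfying entered → ¬locked: {Locked, Fail, Auth, Check}.
States satisfying EG (entered → ¬locked): {Locked, Fail, Auth, Check}.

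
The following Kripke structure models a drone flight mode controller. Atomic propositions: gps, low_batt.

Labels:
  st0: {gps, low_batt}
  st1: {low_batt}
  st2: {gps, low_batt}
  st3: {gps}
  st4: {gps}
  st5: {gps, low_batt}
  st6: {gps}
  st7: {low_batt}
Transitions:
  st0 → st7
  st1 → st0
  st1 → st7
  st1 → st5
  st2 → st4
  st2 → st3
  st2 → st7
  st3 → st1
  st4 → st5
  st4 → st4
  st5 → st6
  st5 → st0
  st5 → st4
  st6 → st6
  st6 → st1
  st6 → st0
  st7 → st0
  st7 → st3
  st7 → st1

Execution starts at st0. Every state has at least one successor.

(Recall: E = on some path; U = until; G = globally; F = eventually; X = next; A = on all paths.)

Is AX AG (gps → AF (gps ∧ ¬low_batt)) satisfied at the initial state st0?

States satisfying AG (gps → AF (gps ∧ ¬low_batt)): ∅.
States satisfying AX AG (gps → AF (gps ∧ ¬low_batt)): ∅.
st0 ∉ Sat(AX AG (gps → AF (gps ∧ ¬low_batt))).

Does not hold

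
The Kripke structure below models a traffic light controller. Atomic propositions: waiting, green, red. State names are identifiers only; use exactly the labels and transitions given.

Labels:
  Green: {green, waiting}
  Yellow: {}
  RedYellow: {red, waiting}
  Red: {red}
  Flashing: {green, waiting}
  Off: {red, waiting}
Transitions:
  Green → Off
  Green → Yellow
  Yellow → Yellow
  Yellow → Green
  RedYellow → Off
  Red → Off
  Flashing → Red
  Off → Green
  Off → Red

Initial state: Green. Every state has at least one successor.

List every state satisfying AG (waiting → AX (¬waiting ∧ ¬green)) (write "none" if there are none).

none

States satisfying waiting → AX (¬waiting ∧ ¬green): {Yellow, Red, Flashing}.
States satisfying AG (waiting → AX (¬waiting ∧ ¬green)): ∅.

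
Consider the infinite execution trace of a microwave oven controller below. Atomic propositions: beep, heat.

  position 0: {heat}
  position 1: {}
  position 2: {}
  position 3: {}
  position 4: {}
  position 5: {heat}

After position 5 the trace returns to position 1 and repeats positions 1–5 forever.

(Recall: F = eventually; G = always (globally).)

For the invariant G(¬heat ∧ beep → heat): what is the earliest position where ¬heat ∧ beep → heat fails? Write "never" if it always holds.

never

¬heat ∧ beep → heat holds at every position 0..5, and those are all the positions the trace ever visits, so the invariant G(¬heat ∧ beep → heat) is never violated.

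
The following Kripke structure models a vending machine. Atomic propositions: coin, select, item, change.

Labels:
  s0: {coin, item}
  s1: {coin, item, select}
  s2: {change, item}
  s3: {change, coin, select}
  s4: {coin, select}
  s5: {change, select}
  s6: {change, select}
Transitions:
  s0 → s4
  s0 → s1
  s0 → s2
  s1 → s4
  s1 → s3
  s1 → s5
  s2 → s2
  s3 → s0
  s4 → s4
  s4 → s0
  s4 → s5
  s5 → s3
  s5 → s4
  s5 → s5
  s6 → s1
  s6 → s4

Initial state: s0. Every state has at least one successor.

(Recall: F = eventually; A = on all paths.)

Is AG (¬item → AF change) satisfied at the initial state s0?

No

States satisfying ¬item → AF change: {s0, s1, s2, s3, s5, s6}.
States satisfying AG (¬item → AF change): {s2}.
s4 is reachable from s0 and violates ¬item → AF change, so AG fails at s0.
s0 ∉ Sat(AG (¬item → AF change)).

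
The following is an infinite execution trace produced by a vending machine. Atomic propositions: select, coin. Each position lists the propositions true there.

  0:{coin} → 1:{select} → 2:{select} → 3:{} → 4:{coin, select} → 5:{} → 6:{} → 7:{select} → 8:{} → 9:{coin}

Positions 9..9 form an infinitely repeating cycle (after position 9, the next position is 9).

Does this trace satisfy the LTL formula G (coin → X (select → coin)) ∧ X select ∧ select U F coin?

Does not hold

coin → X (select → coin) must hold at every position from 0 onward. It fails at position 0, so G (coin → X (select → coin)) is false.
Positions where coin holds: 0, 4, 9.
Check X (select → coin) at each: 0→fails, 4→ok, 9→ok.
At position 0: G (coin → X (select → coin)) is false; X select ∧ select U F coin is true; so G (coin → X (select → coin)) ∧ X select ∧ select U F coin is false.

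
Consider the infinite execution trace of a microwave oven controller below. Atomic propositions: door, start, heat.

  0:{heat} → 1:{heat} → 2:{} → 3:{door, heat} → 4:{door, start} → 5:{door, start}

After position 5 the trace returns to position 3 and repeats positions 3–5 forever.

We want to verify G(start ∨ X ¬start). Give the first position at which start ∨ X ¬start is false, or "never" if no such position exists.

Check start ∨ X ¬start at each position in order: 0 ✓, 1 ✓, 2 ✓.
At position 3 the labels are {door, heat} and the next position 4 has {door, start}, so start ∨ X ¬start is false there. This is the first violation.

3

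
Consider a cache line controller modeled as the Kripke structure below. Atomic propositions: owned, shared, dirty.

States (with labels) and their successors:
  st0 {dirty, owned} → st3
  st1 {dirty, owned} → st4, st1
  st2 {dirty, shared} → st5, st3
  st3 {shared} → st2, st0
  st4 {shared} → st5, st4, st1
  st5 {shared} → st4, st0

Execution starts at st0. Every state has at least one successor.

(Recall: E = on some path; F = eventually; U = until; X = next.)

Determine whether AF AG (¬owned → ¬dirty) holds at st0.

States satisfying AG (¬owned → ¬dirty): ∅.
States satisfying AF AG (¬owned → ¬dirty): ∅.
There is a path from st0 along which AG (¬owned → ¬dirty) never holds.
st0 ∉ Sat(AF AG (¬owned → ¬dirty)).

Does not hold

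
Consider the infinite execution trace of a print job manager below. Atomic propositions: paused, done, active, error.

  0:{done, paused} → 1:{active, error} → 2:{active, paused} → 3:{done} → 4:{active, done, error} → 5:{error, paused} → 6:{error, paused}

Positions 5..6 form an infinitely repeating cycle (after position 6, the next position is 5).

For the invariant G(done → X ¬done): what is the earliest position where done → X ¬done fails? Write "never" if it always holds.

3

Check done → X ¬done at each position in order: 0 ✓, 1 ✓, 2 ✓.
At position 3 the labels are {done} and the next position 4 has {active, done, error}, so done → X ¬done is false there. This is the first violation.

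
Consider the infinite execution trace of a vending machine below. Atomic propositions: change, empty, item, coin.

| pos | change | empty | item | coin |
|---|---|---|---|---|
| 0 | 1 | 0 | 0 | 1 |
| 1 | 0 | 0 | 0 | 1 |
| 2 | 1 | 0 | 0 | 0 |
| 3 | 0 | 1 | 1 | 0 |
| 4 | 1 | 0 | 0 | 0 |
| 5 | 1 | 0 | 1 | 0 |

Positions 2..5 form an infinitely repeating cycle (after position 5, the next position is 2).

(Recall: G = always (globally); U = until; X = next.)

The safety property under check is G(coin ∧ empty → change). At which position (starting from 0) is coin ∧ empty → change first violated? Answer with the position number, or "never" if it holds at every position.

never

coin ∧ empty → change holds at every position 0..5, and those are all the positions the trace ever visits, so the invariant G(coin ∧ empty → change) is never violated.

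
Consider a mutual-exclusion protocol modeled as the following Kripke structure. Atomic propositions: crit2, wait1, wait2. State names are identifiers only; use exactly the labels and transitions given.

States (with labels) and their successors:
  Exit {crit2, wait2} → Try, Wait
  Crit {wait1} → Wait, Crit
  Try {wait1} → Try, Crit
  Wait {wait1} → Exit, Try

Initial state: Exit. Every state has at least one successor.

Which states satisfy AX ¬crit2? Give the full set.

States satisfying ¬crit2: {Crit, Try, Wait}.
States satisfying AX ¬crit2: {Exit, Crit, Try}.

{Exit, Crit, Try}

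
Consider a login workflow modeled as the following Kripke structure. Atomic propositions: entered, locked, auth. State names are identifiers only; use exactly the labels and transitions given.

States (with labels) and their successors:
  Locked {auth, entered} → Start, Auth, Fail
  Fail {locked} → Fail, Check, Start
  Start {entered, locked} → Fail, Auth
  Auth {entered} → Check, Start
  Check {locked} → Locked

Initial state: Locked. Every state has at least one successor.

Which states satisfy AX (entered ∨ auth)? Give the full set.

{Check}

States satisfying entered ∨ auth: {Locked, Start, Auth}.
States satisfying AX (entered ∨ auth): {Check}.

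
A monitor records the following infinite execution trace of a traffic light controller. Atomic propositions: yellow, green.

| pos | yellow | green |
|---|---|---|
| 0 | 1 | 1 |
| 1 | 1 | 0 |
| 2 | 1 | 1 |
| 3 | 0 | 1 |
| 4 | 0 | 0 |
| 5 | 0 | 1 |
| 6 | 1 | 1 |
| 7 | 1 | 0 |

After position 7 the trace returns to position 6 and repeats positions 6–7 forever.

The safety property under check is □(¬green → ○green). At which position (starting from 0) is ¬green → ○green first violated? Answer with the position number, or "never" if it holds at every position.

never

¬green → ○green holds at every position 0..7, and those are all the positions the trace ever visits, so the invariant □(¬green → ○green) is never violated.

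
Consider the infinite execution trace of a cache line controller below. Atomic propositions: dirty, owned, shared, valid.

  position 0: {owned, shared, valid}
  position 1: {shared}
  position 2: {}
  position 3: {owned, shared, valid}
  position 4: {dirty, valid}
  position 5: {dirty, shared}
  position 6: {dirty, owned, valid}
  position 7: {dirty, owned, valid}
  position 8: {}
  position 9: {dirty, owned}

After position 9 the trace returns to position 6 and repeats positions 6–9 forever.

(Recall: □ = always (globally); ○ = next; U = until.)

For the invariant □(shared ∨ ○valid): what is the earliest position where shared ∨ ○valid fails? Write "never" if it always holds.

Check shared ∨ ○valid at each position in order: 0 ✓, 1 ✓, 2 ✓, 3 ✓.
At position 4 the labels are {dirty, valid} and the next position 5 has {dirty, shared}, so shared ∨ ○valid is false there. This is the first violation.

4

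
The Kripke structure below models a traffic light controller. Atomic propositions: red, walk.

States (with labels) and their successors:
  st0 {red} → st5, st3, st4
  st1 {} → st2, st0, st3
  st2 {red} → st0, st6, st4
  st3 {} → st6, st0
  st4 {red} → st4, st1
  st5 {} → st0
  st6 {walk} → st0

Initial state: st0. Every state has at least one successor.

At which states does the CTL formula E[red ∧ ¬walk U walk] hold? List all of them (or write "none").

States satisfying red ∧ ¬walk: {st0, st2, st4}.
States satisfying walk: {st6}.
States satisfying E[red ∧ ¬walk U walk]: {st2, st6}.

{st2, st6}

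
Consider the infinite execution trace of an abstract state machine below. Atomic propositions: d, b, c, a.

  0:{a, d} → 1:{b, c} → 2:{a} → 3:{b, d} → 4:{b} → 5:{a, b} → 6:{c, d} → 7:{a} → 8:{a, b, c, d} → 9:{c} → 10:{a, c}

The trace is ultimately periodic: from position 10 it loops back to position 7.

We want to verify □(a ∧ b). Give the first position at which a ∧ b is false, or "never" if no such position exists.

At position 0 the labels are {a, d}, so a ∧ b is false there. This is the first violation.

0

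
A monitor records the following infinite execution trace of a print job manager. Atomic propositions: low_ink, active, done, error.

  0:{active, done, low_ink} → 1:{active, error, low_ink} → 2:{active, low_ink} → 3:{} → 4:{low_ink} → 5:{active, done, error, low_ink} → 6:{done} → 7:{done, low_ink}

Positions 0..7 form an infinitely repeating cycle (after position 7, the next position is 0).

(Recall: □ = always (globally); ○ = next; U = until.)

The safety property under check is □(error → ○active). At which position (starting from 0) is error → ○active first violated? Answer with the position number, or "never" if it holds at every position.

5

Check error → ○active at each position in order: 0 ✓, 1 ✓, 2 ✓, 3 ✓, 4 ✓.
At position 5 the labels are {active, done, error, low_ink} and the next position 6 has {done}, so error → ○active is false there. This is the first violation.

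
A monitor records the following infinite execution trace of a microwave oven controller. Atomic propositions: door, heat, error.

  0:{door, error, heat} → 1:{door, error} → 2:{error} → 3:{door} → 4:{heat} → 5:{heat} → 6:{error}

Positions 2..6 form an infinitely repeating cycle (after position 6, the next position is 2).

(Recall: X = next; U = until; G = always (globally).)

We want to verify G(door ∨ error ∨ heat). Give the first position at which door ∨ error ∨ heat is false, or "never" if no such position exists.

never

door ∨ error ∨ heat holds at every position 0..6, and those are all the positions the trace ever visits, so the invariant G(door ∨ error ∨ heat) is never violated.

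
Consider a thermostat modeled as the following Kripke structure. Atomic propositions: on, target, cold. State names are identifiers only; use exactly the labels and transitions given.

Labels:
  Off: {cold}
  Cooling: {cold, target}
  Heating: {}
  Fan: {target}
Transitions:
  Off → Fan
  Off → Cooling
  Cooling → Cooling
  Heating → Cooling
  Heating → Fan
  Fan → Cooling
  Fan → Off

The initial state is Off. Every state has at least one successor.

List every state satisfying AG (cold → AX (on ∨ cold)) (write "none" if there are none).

States satisfying cold → AX (on ∨ cold): {Cooling, Heating, Fan}.
States satisfying AG (cold → AX (on ∨ cold)): {Cooling}.

{Cooling}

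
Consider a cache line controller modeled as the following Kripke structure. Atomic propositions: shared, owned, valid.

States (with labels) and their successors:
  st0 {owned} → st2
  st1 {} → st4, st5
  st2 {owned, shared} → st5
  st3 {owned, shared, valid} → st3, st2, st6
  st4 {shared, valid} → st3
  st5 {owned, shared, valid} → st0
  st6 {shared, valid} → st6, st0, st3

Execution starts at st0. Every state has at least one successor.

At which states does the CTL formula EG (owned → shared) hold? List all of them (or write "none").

States satisfying owned → shared: {st1, st2, st3, st4, st5, st6}.
States satisfying EG (owned → shared): {st1, st3, st4, st6}.

{st1, st3, st4, st6}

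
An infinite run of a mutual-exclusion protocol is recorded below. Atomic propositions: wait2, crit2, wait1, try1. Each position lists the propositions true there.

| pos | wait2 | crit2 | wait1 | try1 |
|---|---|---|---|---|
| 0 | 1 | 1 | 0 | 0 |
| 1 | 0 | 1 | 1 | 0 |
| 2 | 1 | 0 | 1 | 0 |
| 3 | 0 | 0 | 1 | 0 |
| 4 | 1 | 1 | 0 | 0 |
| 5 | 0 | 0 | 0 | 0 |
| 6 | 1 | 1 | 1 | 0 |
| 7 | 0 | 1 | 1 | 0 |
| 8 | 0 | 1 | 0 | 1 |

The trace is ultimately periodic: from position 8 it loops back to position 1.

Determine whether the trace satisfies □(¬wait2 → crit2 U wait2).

Does not hold

¬wait2 → crit2 U wait2 must hold at every position from 0 onward. It fails at position 3, so □(¬wait2 → crit2 U wait2) is false.
Positions where ¬wait2 holds: 1, 3, 5, 7, 8.
Check crit2 U wait2 at each: 1→ok, 3→fails, 5→fails, 7→ok, 8→ok.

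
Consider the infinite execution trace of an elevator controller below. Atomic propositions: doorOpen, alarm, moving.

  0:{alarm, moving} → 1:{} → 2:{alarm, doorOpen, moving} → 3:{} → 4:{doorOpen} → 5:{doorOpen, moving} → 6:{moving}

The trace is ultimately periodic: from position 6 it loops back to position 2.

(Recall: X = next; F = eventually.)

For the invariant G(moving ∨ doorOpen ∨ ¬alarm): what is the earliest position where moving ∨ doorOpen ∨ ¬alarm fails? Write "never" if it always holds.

moving ∨ doorOpen ∨ ¬alarm holds at every position 0..6, and those are all the positions the trace ever visits, so the invariant G(moving ∨ doorOpen ∨ ¬alarm) is never violated.

never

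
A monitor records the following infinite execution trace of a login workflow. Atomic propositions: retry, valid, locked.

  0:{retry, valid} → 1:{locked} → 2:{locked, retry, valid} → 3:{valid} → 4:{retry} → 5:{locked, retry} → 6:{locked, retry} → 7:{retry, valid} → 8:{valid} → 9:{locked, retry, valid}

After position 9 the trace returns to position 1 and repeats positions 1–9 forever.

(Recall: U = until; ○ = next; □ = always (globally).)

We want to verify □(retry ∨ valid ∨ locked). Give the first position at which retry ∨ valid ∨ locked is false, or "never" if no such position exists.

never

retry ∨ valid ∨ locked holds at every position 0..9, and those are all the positions the trace ever visits, so the invariant □(retry ∨ valid ∨ locked) is never violated.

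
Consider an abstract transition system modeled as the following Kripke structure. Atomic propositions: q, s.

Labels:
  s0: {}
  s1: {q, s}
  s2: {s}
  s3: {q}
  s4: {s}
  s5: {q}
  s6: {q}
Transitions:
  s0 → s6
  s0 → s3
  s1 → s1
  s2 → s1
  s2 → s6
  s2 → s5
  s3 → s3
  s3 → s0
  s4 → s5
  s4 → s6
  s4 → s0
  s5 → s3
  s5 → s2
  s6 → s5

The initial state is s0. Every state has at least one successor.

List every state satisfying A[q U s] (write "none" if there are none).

States satisfying q: {s1, s3, s5, s6}.
States satisfying s: {s1, s2, s4}.
States satisfying A[q U s]: {s1, s2, s4}.

{s1, s2, s4}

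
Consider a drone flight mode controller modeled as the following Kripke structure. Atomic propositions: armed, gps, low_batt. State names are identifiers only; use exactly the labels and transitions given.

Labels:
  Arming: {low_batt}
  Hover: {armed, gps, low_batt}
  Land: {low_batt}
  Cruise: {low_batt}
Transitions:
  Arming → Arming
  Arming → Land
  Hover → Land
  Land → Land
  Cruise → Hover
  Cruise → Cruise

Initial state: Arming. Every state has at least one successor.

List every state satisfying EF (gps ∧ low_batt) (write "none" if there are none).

States satisfying gps ∧ low_batt: {Hover}.
States satisfying EF (gps ∧ low_batt): {Hover, Cruise}.

{Hover, Cruise}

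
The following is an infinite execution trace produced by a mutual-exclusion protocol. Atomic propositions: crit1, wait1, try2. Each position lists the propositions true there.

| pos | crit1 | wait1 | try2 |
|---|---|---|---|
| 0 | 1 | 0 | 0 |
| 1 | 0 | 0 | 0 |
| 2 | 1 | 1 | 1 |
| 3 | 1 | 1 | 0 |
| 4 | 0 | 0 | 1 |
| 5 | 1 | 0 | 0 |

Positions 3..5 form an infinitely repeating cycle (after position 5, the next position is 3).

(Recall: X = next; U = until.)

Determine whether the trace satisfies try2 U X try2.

Violated

Walking from position 0: at position 0, X try2 has not yet held and try2 fails, so try2 U X try2 is false.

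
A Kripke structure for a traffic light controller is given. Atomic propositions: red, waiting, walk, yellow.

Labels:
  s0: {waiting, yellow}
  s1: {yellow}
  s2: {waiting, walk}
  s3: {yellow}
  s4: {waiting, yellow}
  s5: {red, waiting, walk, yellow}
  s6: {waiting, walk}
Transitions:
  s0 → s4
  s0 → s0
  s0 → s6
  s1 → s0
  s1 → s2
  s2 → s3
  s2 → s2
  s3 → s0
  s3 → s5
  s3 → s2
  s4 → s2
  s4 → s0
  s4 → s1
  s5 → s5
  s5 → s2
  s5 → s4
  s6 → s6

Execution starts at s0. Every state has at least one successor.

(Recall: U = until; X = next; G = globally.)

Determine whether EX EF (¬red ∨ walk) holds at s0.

Satisfied

States satisfying EF (¬red ∨ walk): {s0, s1, s2, s3, s4, s5, s6}.
States satisfying EX EF (¬red ∨ walk): {s0, s1, s2, s3, s4, s5, s6}.
s0 ∈ Sat(EX EF (¬red ∨ walk)).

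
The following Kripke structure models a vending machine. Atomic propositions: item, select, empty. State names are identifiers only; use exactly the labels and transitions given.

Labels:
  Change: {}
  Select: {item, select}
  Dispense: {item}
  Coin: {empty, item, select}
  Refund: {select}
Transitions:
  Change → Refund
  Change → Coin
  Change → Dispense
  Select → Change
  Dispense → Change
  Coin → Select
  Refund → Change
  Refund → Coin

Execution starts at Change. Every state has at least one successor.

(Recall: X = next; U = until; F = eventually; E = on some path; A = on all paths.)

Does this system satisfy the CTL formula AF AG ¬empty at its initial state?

States satisfying AG ¬empty: ∅.
States satisfying AF AG ¬empty: ∅.
There is a path from Change along which AG ¬empty never holds.
Change ∉ Sat(AF AG ¬empty).

Violated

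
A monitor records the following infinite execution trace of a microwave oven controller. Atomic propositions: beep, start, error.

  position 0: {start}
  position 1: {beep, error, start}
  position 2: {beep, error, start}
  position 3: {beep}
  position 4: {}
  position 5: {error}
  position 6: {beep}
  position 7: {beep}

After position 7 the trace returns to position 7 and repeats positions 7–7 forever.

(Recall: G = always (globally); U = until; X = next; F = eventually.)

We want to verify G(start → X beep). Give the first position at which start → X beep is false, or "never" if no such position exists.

never

start → X beep holds at every position 0..7, and those are all the positions the trace ever visits, so the invariant G(start → X beep) is never violated.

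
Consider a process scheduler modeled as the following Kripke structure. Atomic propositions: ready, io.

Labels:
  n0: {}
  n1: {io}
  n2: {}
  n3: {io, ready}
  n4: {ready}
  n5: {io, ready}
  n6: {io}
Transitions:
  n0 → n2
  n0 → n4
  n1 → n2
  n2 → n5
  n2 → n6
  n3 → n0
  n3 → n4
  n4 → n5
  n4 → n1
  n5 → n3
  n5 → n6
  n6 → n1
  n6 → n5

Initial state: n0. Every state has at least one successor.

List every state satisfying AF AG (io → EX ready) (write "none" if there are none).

States satisfying AG (io → EX ready): ∅.
States satisfying AF AG (io → EX ready): ∅.

none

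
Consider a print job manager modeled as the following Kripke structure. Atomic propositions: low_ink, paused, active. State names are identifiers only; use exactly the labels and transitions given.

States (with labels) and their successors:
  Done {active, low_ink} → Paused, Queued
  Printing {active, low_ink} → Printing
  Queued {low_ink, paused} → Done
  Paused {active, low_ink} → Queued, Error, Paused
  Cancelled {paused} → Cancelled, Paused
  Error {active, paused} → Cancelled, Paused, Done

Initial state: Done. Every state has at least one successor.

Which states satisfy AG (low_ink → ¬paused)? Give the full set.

States satisfying low_ink → ¬paused: {Done, Printing, Paused, Cancelled, Error}.
States satisfying AG (low_ink → ¬paused): {Printing}.

{Printing}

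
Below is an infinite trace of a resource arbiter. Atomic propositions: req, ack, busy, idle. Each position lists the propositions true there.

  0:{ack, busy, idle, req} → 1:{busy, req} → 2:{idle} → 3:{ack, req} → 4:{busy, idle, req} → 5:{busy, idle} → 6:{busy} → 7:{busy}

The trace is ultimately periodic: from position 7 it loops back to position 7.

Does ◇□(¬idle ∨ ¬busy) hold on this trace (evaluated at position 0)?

Yes

□(¬idle ∨ ¬busy) holds at position 6, which is reachable from 0, so ◇□(¬idle ∨ ¬busy) holds.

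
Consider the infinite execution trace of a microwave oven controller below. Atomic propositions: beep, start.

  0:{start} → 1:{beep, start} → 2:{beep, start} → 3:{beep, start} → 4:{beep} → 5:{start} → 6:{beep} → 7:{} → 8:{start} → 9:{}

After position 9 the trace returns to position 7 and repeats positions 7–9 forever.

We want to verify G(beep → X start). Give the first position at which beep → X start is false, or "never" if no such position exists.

Check beep → X start at each position in order: 0 ✓, 1 ✓, 2 ✓.
At position 3 the labels are {beep, start} and the next position 4 has {beep}, so beep → X start is false there. This is the first violation.

3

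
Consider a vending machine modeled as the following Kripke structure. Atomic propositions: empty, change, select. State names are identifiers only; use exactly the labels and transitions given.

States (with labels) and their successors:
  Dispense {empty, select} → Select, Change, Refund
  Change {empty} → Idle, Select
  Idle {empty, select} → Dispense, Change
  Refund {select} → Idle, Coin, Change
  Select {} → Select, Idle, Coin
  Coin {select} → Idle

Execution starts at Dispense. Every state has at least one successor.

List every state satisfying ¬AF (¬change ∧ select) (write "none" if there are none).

{Change, Select}

States satisfying ¬change ∧ select: {Dispense, Idle, Refund, Coin}.
States satisfying AF (¬change ∧ select): {Dispense, Idle, Refund, Coin}.
States satisfying ¬AF (¬change ∧ select): {Change, Select}.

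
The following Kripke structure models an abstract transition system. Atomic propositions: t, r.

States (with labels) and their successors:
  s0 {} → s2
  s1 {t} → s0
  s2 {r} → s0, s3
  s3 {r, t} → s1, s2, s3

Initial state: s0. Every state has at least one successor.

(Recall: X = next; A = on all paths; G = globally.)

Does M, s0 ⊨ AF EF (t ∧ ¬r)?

Satisfied

States satisfying EF (t ∧ ¬r): {s0, s1, s2, s3}.
States satisfying AF EF (t ∧ ¬r): {s0, s1, s2, s3}.
s0 ∈ Sat(AF EF (t ∧ ¬r)).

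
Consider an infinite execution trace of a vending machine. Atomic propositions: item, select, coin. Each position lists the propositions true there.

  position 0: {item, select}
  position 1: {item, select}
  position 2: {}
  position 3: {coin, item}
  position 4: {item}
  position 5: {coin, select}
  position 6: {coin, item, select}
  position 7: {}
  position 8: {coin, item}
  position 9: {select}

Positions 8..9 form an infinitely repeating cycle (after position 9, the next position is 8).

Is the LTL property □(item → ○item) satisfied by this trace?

item → ○item must hold at every position from 0 onward. It fails at position 1, so □(item → ○item) is false.
Positions where item holds: 0, 1, 3, 4, 6, 8.
Check ○item at each: 0→ok, 1→fails, 3→ok, 4→fails, 6→fails, 8→fails.

No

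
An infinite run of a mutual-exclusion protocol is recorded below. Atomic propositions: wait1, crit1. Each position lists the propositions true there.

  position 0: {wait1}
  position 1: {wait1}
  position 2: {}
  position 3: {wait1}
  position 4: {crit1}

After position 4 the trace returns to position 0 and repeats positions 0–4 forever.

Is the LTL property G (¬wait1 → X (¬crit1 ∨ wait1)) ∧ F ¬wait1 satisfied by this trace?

¬wait1 → X (¬crit1 ∨ wait1) holds at every position 0..4, and those are all positions ever visited, so G (¬wait1 → X (¬crit1 ∨ wait1)) holds.
Positions where ¬wait1 holds: 2, 4.
Check X (¬crit1 ∨ wait1) at each: 2→ok, 4→ok.
¬wait1 holds at position 2, which is reachable from 0, so F ¬wait1 holds.
At position 0: G (¬wait1 → X (¬crit1 ∨ wait1)) is true; F ¬wait1 is true; so G (¬wait1 → X (¬crit1 ∨ wait1)) ∧ F ¬wait1 is true.

Satisfied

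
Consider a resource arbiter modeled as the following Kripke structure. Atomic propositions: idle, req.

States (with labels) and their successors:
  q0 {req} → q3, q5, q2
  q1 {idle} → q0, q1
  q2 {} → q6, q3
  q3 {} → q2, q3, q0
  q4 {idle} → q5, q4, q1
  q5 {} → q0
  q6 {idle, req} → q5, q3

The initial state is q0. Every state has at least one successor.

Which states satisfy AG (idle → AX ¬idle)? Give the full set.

{q0, q2, q3, q5, q6}

States satisfying idle → AX ¬idle: {q0, q2, q3, q5, q6}.
States satisfying AG (idle → AX ¬idle): {q0, q2, q3, q5, q6}.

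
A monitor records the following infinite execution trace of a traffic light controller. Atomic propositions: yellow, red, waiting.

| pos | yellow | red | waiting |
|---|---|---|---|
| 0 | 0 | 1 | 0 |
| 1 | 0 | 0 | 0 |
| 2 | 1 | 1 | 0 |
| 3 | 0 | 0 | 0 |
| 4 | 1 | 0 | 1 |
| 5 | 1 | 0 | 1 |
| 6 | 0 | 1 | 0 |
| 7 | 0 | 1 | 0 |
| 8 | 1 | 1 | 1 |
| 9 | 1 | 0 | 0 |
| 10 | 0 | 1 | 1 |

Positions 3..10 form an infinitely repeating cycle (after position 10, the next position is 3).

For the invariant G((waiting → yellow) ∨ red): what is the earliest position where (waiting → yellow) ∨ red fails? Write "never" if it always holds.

never

(waiting → yellow) ∨ red holds at every position 0..10, and those are all the positions the trace ever visits, so the invariant G((waiting → yellow) ∨ red) is never violated.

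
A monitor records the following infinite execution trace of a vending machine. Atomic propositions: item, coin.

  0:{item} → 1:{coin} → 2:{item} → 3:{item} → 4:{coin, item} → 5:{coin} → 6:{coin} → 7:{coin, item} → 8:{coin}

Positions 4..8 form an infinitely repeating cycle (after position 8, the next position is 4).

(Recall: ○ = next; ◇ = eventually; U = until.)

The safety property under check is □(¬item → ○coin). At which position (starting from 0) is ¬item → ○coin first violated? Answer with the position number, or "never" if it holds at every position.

1

Check ¬item → ○coin at each position in order: 0 ✓.
At position 1 the labels are {coin} and the next position 2 has {item}, so ¬item → ○coin is false there. This is the first violation.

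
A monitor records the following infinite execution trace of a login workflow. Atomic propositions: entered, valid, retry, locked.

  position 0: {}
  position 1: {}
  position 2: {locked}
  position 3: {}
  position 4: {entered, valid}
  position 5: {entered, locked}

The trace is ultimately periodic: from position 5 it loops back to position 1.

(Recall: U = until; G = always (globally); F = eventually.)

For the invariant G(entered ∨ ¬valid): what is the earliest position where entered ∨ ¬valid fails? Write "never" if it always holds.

entered ∨ ¬valid holds at every position 0..5, and those are all the positions the trace ever visits, so the invariant G(entered ∨ ¬valid) is never violated.

never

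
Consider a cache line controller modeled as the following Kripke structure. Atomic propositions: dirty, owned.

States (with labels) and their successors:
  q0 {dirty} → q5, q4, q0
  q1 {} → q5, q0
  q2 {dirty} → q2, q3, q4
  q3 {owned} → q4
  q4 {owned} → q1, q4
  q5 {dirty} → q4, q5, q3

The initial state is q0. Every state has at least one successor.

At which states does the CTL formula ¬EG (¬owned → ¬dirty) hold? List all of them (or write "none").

States satisfying ¬owned → ¬dirty: {q1, q3, q4}.
States satisfying EG (¬owned → ¬dirty): {q3, q4}.
States satisfying ¬EG (¬owned → ¬dirty): {q0, q1, q2, q5}.

{q0, q1, q2, q5}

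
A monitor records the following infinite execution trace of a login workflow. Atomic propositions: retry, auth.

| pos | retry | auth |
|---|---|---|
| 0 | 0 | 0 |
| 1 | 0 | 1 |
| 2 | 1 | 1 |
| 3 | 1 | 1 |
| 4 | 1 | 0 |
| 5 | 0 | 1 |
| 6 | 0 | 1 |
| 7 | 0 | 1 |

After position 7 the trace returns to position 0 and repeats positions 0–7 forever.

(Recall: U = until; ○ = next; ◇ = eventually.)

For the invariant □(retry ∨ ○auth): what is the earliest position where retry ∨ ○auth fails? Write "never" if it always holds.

7

Check retry ∨ ○auth at each position in order: 0 ✓, 1 ✓, 2 ✓, 3 ✓, 4 ✓, 5 ✓, 6 ✓.
At position 7 the labels are {auth} and the next position 0 has {}, so retry ∨ ○auth is false there. This is the first violation.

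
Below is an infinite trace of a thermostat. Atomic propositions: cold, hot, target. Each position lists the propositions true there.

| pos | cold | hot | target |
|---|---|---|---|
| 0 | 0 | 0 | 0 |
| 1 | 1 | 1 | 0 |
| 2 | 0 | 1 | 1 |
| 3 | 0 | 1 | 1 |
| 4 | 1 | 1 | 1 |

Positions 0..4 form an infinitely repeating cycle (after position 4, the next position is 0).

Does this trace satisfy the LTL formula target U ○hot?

Satisfied

Walking from position 0: ○hot first holds at position 0, and target holds at every earlier position along the way, so target U ○hot holds.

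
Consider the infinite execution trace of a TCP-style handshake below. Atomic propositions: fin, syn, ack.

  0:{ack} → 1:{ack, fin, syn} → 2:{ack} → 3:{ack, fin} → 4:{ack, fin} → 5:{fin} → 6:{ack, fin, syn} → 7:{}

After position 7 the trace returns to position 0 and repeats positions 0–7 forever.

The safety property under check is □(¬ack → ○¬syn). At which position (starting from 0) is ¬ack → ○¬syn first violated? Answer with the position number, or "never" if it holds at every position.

5

Check ¬ack → ○¬syn at each position in order: 0 ✓, 1 ✓, 2 ✓, 3 ✓, 4 ✓.
At position 5 the labels are {fin} and the next position 6 has {ack, fin, syn}, so ¬ack → ○¬syn is false there. This is the first violation.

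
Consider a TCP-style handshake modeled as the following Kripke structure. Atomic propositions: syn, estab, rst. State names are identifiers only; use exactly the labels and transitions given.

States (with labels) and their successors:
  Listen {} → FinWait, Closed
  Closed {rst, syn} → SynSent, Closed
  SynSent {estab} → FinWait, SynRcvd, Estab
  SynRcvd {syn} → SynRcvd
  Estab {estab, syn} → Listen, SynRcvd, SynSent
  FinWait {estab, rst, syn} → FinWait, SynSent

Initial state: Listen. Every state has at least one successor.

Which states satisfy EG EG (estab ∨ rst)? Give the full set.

{Closed, SynSent, Estab, FinWait}

States satisfying EG (estab ∨ rst): {Closed, SynSent, Estab, FinWait}.
States satisfying EG EG (estab ∨ rst): {Closed, SynSent, Estab, FinWait}.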